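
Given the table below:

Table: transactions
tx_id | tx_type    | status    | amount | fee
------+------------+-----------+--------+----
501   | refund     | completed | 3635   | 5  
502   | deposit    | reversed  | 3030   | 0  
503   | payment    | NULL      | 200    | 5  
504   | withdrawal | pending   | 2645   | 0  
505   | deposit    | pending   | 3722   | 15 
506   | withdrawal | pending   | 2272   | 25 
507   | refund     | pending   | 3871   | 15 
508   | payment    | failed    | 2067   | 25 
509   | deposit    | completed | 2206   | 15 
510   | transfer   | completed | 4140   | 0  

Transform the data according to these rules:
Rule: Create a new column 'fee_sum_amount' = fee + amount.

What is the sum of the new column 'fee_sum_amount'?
27893

Step 1: For each record, compute fee + amount
Example calculations:
  5 + 3635 = 3640
  0 + 3030 = 3030
  5 + 200 = 205
  ...
Step 2: Sum all derived values
Step 3: Total = 27893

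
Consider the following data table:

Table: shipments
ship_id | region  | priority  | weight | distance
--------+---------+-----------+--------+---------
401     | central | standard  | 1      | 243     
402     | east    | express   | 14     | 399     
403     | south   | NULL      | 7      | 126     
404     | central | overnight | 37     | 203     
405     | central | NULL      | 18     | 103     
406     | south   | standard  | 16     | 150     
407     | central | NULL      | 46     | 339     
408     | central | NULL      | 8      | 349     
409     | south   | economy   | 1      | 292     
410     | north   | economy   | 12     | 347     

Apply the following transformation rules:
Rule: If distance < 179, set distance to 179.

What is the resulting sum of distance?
2709

Step 1: 3 records have distance < 179
Step 2: These records originally summed to 379
Step 3: After setting to minimum: 3 × 179 = 537
Step 4: Unaffected records sum: 2172
Step 5: Final sum = 537 + 2172 = 2709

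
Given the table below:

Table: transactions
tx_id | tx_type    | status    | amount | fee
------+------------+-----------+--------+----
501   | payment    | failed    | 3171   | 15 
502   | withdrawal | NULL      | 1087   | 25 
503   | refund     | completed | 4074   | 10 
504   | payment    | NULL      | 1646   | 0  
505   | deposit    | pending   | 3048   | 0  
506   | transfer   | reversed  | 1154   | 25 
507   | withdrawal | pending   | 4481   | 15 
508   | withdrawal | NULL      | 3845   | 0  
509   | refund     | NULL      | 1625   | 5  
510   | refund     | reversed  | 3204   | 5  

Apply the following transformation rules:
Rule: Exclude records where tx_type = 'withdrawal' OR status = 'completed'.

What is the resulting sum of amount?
13848

Step 1: Find records where tx_type = 'withdrawal' OR status = 'completed'
Step 2: 4 records match, summing to 13487
Step 3: Original sum: 27335
Step 4: Remaining sum = 27335 - 13487 = 13848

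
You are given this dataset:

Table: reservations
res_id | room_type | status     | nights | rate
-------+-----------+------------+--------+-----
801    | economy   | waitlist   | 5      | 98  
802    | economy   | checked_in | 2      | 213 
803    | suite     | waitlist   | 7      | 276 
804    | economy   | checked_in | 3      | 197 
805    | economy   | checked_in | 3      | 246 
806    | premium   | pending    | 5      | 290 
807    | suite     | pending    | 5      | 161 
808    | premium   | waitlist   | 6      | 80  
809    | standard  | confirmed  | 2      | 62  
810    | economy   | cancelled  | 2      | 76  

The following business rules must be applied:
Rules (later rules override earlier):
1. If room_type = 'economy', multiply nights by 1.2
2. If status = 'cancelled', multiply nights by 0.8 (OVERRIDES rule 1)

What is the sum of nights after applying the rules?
42.2

Step 1: Rule 2 takes priority for records with status = 'cancelled'
  - 1 records: 2 × 0.8 = 1.6
Step 2: Rule 1 applies to remaining records with room_type = 'economy'
  - 4 records: 13 × 1.2 = 15.6
Step 3: Other records unchanged: 25
Step 4: Final sum = 1.6 + 15.6 + 25 = 42.2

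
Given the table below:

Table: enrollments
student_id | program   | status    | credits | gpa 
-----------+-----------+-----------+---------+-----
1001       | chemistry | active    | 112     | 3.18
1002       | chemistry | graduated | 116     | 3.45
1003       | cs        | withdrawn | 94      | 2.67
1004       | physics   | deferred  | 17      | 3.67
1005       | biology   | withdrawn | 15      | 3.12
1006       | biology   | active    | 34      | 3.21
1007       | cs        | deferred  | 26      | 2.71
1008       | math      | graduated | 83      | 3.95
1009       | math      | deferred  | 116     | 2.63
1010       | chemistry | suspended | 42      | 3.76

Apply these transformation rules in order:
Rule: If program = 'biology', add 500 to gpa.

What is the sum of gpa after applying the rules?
1032.35

Step 1: Count records where program = 'biology': 2
Step 2: Total bonus added: 2 × 500 = 1000
Step 3: Original sum of gpa: 32.35
Step 4: Final sum = 32.35 + 1000 = 1032.35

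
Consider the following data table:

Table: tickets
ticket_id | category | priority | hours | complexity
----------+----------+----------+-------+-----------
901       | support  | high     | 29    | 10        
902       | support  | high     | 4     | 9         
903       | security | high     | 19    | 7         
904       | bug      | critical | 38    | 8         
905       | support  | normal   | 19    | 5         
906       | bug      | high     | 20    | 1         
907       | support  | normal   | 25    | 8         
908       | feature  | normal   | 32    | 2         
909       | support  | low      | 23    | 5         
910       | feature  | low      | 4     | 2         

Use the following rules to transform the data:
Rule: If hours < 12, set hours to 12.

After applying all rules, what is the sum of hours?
229

Step 1: 2 records have hours < 12
Step 2: These records originally summed to 8
Step 3: After setting to minimum: 2 × 12 = 24
Step 4: Unaffected records sum: 205
Step 5: Final sum = 24 + 205 = 229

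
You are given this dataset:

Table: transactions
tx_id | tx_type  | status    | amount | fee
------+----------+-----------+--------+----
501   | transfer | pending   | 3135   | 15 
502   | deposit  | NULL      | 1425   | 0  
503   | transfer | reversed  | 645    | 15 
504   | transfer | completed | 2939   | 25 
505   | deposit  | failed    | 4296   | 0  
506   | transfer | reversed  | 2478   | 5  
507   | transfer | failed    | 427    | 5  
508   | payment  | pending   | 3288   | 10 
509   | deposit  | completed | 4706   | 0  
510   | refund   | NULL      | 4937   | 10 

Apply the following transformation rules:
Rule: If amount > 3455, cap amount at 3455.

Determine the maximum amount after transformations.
3455

Step 1: Original maximum amount = 4937
Step 2: Apply cap at 3455
Step 3: 3 records had amount > 3455 and were capped
Step 4: Maximum after transformation = 3455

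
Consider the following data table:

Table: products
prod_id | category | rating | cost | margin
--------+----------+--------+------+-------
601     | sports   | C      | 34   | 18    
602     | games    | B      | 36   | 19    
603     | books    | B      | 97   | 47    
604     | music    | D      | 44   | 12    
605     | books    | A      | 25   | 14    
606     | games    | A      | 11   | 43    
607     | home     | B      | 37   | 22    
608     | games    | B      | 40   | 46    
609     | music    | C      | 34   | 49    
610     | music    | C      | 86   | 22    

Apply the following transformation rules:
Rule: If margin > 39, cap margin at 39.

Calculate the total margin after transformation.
263

Step 1: 4 records have margin > 39
Step 2: These records originally summed to 185
Step 3: After capping: 4 × 39 = 156
Step 4: Unaffected records sum: 107
Step 5: Final sum = 156 + 107 = 263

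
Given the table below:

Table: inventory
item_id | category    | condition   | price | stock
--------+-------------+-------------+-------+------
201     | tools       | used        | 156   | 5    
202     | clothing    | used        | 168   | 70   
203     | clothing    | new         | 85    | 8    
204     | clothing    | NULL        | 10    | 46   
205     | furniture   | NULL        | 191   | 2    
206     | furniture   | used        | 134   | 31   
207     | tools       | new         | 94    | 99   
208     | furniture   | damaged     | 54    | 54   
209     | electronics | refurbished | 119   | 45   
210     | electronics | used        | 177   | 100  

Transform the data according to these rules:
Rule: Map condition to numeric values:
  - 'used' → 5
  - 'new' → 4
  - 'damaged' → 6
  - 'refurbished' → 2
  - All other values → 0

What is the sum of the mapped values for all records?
36

Step 1: Apply mapping to each record
Step 2: Count by status:
  'used': 4 records × 5 = 20
  'new': 2 records × 4 = 8
  'damaged': 1 records × 6 = 6
  'refurbished': 1 records × 2 = 2
Step 3: Sum all mapped values = 36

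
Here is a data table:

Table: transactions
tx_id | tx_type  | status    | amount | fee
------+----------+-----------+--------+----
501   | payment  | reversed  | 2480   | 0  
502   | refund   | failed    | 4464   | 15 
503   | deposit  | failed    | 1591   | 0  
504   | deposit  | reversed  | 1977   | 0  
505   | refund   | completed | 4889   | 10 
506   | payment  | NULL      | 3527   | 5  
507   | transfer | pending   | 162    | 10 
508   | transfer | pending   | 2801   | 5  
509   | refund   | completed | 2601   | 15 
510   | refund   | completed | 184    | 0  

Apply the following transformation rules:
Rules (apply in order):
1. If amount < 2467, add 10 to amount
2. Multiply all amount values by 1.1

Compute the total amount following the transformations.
27187.6

Step 1: Apply Rule 1 - Add 10 to records with amount < 2467
  - 4 records affected: 3914 + (4 × 10) = 3954
  - Unaffected records: 20762
  - Sum after Rule 1: 24716
Step 2: Apply Rule 2 - Multiply all by 1.1
  - 24716 × 1.1 = 27187.6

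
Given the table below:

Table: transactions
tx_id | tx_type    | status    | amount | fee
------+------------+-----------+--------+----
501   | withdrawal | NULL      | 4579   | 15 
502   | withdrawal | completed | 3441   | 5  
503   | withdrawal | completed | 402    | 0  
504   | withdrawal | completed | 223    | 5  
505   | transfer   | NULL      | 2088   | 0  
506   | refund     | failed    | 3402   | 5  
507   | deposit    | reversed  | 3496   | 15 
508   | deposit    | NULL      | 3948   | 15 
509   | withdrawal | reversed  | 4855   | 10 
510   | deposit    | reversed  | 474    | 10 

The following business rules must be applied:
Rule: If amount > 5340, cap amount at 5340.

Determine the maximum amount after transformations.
4855

Step 1: Original maximum amount = 4855
Step 2: Check cap of 5340 against maximum
Step 3: No records exceed the cap (max 4855 <= cap 5340), so no capping applies
Step 4: Maximum after transformation = 4855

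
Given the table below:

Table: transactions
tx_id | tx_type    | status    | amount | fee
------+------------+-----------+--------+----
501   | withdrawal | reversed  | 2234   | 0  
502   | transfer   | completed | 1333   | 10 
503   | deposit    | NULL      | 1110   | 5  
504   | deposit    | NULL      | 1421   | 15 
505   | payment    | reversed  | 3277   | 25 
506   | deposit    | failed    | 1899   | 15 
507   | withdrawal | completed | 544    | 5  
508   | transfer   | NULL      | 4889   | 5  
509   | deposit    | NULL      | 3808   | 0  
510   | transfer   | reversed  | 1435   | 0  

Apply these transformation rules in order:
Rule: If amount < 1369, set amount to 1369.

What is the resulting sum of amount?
23070

Step 1: 3 records have amount < 1369
Step 2: These records originally summed to 2987
Step 3: After setting to minimum: 3 × 1369 = 4107
Step 4: Unaffected records sum: 18963
Step 5: Final sum = 4107 + 18963 = 23070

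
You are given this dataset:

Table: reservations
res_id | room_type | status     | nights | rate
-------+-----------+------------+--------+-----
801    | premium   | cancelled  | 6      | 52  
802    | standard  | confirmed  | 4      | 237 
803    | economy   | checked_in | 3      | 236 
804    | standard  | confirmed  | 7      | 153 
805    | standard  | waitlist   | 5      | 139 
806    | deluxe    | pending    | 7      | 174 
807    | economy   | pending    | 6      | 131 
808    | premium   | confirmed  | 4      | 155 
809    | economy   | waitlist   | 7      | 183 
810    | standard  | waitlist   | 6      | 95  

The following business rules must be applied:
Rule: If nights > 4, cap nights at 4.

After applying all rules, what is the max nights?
4

Step 1: Original maximum nights = 7
Step 2: Apply cap at 4
Step 3: 7 records had nights > 4 and were capped
Step 4: Maximum after transformation = 4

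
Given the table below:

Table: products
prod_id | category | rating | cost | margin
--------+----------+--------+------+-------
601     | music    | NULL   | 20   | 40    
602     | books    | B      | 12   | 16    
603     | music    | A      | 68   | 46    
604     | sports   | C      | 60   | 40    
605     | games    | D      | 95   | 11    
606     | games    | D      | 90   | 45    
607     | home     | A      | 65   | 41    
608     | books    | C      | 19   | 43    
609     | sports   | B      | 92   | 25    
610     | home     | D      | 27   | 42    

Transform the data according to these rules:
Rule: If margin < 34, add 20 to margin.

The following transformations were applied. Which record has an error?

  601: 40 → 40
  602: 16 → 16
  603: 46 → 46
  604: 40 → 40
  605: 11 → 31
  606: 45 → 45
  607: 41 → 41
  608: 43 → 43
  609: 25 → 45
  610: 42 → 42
Record 602 has an error. The correct transformed value should be 36, not 16.

Step 1: Check each record against the rule
Step 2: Record 602 has margin = 16
Step 3: Since 16 < 34, the bonus should have been applied
Step 4: Correct value = 36, but claimed value = 16
Conclusion: Record 602 has the error.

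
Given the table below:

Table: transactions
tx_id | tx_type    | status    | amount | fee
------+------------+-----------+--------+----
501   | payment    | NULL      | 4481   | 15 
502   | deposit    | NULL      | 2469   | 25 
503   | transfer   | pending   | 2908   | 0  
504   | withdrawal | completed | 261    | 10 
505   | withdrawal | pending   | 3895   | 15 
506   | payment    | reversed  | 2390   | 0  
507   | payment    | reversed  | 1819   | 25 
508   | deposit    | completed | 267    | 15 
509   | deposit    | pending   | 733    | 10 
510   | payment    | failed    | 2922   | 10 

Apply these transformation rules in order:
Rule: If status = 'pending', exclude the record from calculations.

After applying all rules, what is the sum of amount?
14609

Step 1: Identify records where status = 'pending'
Step 2: The excluded records sum to 7536
Step 3: Original total amount = 22145
Step 4: Remaining total = 22145 - 7536 = 14609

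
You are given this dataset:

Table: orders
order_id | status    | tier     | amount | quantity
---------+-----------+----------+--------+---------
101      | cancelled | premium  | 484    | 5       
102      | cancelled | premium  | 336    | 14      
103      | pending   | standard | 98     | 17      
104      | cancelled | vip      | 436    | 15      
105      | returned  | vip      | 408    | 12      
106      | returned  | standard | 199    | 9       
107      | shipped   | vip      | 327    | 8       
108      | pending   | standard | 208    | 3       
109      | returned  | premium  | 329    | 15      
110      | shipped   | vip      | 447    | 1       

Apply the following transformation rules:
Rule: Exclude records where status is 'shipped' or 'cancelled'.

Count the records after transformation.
5

Step 1: Count records to exclude
  - 2 (shipped) + 3 (cancelled) = 5 records
Step 2: Total records: 10
Step 3: Remaining = 10 - 5 = 5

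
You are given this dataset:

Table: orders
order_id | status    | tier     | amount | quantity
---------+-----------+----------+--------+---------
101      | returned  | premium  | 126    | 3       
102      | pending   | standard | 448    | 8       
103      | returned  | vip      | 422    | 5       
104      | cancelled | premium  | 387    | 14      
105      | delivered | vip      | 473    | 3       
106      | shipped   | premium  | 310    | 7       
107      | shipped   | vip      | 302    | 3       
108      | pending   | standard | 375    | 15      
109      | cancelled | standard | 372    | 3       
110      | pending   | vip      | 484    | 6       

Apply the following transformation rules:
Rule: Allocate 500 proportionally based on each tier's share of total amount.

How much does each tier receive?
premium: 111.25, standard: 161.53, vip: 227.22

Step 1: Calculate total amount = 3699
Step 2: Calculate each tier's proportion:
  premium: 823/3699 = 22.25% → 111.25
  standard: 1195/3699 = 32.31% → 161.53
  vip: 1681/3699 = 45.44% → 227.22
Step 3: Verify: sum of allocations ≈ 500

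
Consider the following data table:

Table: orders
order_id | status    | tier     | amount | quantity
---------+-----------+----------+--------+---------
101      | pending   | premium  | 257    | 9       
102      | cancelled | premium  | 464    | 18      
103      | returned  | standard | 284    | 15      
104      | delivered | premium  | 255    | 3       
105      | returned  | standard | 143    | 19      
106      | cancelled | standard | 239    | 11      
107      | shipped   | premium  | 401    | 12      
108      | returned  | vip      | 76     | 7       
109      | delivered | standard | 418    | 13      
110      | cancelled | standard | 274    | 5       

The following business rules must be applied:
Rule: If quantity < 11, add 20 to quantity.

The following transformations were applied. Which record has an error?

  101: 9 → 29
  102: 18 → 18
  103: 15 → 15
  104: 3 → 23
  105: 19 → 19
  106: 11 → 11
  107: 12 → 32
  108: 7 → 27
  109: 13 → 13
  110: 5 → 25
Record 107 has an error. The correct transformed value should be 12, not 32.

Step 1: Check each record against the rule
Step 2: Record 107 has quantity = 12
Step 3: Since 12 >= 11, the bonus should not have been applied
Step 4: Correct value = 12, but claimed value = 32
Conclusion: Record 107 has the error.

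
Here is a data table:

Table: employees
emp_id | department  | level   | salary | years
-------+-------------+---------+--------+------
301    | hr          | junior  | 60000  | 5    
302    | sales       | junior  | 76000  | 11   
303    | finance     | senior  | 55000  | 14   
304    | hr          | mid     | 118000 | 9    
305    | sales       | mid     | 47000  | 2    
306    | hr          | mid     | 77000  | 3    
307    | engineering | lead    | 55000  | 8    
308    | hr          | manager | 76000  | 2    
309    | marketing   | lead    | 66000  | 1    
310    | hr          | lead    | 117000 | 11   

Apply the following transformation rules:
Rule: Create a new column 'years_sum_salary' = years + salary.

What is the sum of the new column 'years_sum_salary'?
747066

Step 1: For each record, compute years + salary
Example calculations:
  5 + 60000 = 60005
  11 + 76000 = 76011
  14 + 55000 = 55014
  ...
Step 2: Sum all derived values
Step 3: Total = 747066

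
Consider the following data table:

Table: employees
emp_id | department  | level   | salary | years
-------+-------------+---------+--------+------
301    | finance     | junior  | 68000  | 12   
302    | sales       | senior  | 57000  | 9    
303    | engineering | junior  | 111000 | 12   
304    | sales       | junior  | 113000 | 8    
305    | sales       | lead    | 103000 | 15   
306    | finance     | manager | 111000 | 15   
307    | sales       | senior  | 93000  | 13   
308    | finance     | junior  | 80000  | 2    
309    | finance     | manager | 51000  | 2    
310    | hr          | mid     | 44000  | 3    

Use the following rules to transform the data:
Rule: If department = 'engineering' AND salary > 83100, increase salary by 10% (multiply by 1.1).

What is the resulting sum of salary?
842100.0

Step 1: Find records where department = 'engineering' AND salary > 83100
Step 2: 1 records match, summing to 111000
Step 3: After multiplier: 111000 × 1.1 = 122100.0
Step 4: Unaffected records sum: 720000
Step 5: Final sum = 122100.0 + 720000 = 842100.0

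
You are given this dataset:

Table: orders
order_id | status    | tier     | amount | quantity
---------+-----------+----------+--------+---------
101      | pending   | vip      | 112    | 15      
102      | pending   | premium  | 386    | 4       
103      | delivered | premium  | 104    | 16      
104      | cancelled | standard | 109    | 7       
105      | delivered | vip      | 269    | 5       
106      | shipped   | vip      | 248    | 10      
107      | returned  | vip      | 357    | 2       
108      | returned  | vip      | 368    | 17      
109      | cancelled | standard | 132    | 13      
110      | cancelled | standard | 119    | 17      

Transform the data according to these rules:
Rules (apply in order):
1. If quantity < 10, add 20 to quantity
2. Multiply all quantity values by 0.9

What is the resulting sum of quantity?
167.4

Step 1: Apply Rule 1 - Add 20 to records with quantity < 10
  - 4 records affected: 18 + (4 × 20) = 98
  - Unaffected records: 88
  - Sum after Rule 1: 186
Step 2: Apply Rule 2 - Multiply all by 0.9
  - 186 × 0.9 = 167.4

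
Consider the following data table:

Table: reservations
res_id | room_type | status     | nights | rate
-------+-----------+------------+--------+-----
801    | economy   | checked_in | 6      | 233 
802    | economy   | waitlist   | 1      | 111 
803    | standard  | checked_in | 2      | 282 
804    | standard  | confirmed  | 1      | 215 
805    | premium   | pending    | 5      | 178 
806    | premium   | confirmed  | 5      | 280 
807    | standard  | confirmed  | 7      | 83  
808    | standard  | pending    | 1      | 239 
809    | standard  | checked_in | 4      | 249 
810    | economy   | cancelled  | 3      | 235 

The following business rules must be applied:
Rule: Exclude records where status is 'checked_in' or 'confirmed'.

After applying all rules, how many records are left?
4

Step 1: Count records to exclude
  - 3 (checked_in) + 3 (confirmed) = 6 records
Step 2: Total records: 10
Step 3: Remaining = 10 - 6 = 4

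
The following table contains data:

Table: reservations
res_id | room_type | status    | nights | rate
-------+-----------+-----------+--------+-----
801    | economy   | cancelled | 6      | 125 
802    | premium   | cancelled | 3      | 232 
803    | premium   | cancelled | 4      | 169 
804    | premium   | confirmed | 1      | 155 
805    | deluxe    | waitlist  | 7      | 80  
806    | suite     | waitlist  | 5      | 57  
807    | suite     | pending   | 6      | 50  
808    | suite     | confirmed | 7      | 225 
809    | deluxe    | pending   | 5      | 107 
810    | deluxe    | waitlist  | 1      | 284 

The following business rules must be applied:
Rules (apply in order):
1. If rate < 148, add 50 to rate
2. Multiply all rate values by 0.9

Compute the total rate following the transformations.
1560.6

Step 1: Apply Rule 1 - Add 50 to records with rate < 148
  - 5 records affected: 419 + (5 × 50) = 669
  - Unaffected records: 1065
  - Sum after Rule 1: 1734
Step 2: Apply Rule 2 - Multiply all by 0.9
  - 1734 × 0.9 = 1560.6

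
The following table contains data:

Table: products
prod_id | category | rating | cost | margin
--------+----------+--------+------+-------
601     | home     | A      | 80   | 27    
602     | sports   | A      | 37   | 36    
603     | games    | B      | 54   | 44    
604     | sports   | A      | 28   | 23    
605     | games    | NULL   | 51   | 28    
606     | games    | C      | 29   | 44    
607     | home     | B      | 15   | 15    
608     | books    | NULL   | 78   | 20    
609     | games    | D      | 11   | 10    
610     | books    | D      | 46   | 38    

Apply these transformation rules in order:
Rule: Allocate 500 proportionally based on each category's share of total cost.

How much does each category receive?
books: 144.52, games: 169.0, home: 110.72, sports: 75.76

Step 1: Calculate total cost = 429
Step 2: Calculate each category's proportion:
  books: 124/429 = 28.90% → 144.52
  games: 145/429 = 33.80% → 169.0
  home: 95/429 = 22.14% → 110.72
  sports: 65/429 = 15.15% → 75.76
Step 3: Verify: sum of allocations ≈ 500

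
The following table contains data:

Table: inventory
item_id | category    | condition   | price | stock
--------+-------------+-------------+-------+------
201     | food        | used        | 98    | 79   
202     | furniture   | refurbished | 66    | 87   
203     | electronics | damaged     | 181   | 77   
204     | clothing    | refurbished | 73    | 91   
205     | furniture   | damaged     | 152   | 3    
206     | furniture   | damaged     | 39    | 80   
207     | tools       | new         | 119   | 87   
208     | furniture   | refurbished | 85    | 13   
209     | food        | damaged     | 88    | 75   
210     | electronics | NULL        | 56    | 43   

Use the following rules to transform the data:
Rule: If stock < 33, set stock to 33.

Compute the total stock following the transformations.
685

Step 1: 2 records have stock < 33
Step 2: These records originally summed to 16
Step 3: After setting to minimum: 2 × 33 = 66
Step 4: Unaffected records sum: 619
Step 5: Final sum = 66 + 619 = 685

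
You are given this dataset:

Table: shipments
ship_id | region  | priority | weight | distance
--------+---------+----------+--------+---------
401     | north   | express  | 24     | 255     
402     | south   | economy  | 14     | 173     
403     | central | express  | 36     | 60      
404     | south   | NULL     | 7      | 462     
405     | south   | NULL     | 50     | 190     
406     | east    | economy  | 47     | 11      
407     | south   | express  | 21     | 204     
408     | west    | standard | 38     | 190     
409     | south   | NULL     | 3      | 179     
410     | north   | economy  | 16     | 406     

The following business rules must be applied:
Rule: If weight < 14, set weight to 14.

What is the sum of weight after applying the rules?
274

Step 1: 2 records have weight < 14
Step 2: These records originally summed to 10
Step 3: After setting to minimum: 2 × 14 = 28
Step 4: Unaffected records sum: 246
Step 5: Final sum = 28 + 246 = 274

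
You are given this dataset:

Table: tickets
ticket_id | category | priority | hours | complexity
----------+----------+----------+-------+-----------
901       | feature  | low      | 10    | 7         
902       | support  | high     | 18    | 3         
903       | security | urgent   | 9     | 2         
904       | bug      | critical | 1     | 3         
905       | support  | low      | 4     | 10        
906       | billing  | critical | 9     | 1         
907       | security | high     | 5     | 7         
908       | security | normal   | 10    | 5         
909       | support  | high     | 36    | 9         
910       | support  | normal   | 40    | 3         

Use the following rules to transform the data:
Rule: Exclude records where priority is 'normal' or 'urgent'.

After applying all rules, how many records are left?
7

Step 1: Count records to exclude
  - 2 (normal) + 1 (urgent) = 3 records
Step 2: Total records: 10
Step 3: Remaining = 10 - 3 = 7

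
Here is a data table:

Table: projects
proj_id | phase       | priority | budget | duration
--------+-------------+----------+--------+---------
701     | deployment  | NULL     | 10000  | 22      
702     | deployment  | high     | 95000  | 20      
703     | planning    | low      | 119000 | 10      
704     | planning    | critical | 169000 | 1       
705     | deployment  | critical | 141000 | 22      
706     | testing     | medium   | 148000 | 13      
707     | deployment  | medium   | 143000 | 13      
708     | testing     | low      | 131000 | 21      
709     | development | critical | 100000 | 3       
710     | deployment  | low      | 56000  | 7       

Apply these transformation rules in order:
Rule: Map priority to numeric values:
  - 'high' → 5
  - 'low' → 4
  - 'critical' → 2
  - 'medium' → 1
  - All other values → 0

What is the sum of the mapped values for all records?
25

Step 1: Apply mapping to each record
Step 2: Count by status:
  'high': 1 records × 5 = 5
  'low': 3 records × 4 = 12
  'critical': 3 records × 2 = 6
  'medium': 2 records × 1 = 2
Step 3: Sum all mapped values = 25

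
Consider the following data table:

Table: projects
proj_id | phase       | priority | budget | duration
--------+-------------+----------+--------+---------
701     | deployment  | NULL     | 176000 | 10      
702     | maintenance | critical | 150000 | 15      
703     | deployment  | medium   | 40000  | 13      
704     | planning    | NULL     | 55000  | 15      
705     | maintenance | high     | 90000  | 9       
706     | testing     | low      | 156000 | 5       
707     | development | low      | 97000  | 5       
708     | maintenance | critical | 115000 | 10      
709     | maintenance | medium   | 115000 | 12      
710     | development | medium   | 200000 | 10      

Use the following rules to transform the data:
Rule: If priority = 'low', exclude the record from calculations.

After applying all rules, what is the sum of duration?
94

Step 1: Identify records where priority = 'low'
Step 2: The excluded records sum to 10
Step 3: Original total duration = 104
Step 4: Remaining total = 104 - 10 = 94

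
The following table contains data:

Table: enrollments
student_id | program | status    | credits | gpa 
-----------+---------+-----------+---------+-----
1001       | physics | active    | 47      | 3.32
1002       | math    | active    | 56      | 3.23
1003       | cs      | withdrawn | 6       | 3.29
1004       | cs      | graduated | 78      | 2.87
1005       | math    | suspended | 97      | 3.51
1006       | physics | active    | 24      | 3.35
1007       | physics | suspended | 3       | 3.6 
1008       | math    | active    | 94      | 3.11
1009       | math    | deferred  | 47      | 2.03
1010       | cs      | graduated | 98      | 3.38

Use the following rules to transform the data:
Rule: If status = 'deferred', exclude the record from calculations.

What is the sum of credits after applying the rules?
503

Step 1: Identify records where status = 'deferred'
Step 2: The excluded records sum to 47
Step 3: Original total credits = 550
Step 4: Remaining total = 550 - 47 = 503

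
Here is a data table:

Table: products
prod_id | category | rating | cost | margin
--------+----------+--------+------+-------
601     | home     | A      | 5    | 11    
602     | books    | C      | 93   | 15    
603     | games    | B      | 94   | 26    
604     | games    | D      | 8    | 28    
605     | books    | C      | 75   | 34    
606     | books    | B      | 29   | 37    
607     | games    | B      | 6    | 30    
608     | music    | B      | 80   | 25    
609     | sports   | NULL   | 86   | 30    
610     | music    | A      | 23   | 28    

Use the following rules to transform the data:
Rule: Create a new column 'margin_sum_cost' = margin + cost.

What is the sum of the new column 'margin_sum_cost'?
763

Step 1: For each record, compute margin + cost
Example calculations:
  11 + 5 = 16
  15 + 93 = 108
  26 + 94 = 120
  ...
Step 2: Sum all derived values
Step 3: Total = 763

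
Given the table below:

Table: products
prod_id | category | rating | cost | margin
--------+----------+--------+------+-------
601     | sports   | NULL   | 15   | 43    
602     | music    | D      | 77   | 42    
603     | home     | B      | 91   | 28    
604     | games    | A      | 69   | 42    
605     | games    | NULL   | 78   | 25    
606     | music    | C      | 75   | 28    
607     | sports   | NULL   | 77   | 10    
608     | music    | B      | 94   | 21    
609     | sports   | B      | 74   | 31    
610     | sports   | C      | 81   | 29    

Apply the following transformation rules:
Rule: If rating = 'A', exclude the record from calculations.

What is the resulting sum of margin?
257

Step 1: Identify records where rating = 'A'
Step 2: The excluded records sum to 42
Step 3: Original total margin = 299
Step 4: Remaining total = 299 - 42 = 257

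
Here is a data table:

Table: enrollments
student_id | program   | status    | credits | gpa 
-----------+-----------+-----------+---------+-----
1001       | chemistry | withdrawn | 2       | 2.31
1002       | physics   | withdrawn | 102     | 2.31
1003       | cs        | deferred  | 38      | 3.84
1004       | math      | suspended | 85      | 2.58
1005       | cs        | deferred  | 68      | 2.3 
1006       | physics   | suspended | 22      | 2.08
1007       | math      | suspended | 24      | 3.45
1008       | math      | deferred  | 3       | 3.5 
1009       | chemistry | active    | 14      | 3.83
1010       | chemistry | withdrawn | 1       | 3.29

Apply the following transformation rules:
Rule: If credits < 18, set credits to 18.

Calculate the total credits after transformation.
411

Step 1: 4 records have credits < 18
Step 2: These records originally summed to 20
Step 3: After setting to minimum: 4 × 18 = 72
Step 4: Unaffected records sum: 339
Step 5: Final sum = 72 + 339 = 411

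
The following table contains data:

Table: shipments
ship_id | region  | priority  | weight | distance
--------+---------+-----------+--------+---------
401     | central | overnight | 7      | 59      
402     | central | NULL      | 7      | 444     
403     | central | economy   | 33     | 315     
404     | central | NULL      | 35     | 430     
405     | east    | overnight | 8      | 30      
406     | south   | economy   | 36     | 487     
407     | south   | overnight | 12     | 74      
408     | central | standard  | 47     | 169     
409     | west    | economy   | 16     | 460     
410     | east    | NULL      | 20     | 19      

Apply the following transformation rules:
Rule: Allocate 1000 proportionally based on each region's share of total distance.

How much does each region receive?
central: 569.76, east: 19.7, south: 225.57, west: 184.96

Step 1: Calculate total distance = 2487
Step 2: Calculate each region's proportion:
  central: 1417/2487 = 56.98% → 569.76
  east: 49/2487 = 1.97% → 19.7
  south: 561/2487 = 22.56% → 225.57
  west: 460/2487 = 18.50% → 184.96
Step 3: Verify: sum of allocations ≈ 1000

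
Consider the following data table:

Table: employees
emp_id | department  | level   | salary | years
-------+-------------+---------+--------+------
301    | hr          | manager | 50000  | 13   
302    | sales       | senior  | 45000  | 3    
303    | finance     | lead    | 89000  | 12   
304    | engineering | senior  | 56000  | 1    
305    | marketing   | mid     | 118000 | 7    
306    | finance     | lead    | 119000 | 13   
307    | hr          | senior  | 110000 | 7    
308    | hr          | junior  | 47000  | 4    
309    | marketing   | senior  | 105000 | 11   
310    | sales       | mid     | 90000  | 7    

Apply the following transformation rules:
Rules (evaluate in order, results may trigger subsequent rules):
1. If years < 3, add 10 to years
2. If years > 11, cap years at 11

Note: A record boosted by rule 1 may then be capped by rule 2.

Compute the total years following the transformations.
83

Step 1: Apply rule 1 to records with years < 3
  - 1 records get bonus of 10
  - Of these, 0 records then exceed 11 and get capped
Step 2: Apply rule 2 to records with years > 11
  - 3 records (original) are capped
Step 3: Calculate final sum = 83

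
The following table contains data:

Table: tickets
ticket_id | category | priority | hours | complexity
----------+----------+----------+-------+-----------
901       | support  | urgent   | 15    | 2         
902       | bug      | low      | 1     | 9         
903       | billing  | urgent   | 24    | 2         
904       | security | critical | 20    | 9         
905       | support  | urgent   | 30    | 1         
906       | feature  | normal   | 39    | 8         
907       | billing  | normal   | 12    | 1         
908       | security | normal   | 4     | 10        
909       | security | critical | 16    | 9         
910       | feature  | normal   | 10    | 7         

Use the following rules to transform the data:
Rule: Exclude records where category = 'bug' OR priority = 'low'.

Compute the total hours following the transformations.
170

Step 1: Find records where category = 'bug' OR priority = 'low'
Step 2: 1 records match, summing to 1
Step 3: Original sum: 171
Step 4: Remaining sum = 171 - 1 = 170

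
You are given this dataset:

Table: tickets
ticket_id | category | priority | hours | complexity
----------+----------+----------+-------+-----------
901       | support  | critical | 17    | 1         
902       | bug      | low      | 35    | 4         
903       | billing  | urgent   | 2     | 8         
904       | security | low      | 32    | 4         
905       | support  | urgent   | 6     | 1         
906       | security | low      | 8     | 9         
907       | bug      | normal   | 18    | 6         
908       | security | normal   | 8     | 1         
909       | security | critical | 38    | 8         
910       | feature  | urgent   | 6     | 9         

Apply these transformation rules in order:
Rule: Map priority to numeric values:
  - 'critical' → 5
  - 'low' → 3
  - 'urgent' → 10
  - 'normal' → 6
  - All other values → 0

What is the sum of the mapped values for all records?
61

Step 1: Apply mapping to each record
Step 2: Count by status:
  'critical': 2 records × 5 = 10
  'low': 3 records × 3 = 9
  'urgent': 3 records × 10 = 30
  'normal': 2 records × 6 = 12
Step 3: Sum all mapped values = 61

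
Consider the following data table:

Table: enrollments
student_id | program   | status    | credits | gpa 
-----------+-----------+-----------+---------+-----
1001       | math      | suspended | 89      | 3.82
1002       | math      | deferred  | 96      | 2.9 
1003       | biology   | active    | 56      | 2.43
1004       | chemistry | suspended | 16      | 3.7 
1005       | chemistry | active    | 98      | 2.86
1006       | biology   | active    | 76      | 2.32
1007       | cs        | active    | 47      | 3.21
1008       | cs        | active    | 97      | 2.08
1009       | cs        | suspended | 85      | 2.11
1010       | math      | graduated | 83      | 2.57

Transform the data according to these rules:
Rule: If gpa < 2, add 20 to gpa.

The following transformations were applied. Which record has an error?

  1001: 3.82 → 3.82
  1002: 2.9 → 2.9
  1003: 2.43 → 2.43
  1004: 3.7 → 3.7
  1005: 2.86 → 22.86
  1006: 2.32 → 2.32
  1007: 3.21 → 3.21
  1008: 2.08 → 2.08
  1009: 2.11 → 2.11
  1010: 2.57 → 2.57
Record 1005 has an error. The correct transformed value should be 2.86, not 22.86.

Step 1: Check each record against the rule
Step 2: Record 1005 has gpa = 2.86
Step 3: Since 2.86 >= 2, the bonus should not have been applied
Step 4: Correct value = 2.86, but claimed value = 22.86
Conclusion: Record 1005 has the error.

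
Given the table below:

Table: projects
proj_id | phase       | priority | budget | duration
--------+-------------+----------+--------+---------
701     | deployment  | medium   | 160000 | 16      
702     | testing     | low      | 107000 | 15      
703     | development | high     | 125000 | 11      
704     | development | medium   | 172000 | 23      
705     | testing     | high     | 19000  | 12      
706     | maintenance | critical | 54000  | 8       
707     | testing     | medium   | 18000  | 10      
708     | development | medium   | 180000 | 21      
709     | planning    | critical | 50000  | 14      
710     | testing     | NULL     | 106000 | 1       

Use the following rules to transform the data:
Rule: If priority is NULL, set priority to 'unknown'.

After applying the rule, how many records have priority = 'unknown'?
1

Step 1: Count records where priority IS NULL
Step 2: Found 1 records with NULL priority
Step 3: These records will have priority set to 'unknown'
Step 4: Records already having priority = 'unknown': 0
Step 5: Answer: 1 + 0 = 1 records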